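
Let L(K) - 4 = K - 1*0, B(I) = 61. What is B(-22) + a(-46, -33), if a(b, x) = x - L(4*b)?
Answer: 208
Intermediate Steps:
L(K) = 4 + K (L(K) = 4 + (K - 1*0) = 4 + (K + 0) = 4 + K)
a(b, x) = -4 + x - 4*b (a(b, x) = x - (4 + 4*b) = x + (-4 - 4*b) = -4 + x - 4*b)
B(-22) + a(-46, -33) = 61 + (-4 - 33 - 4*(-46)) = 61 + (-4 - 33 + 184) = 61 + 147 = 208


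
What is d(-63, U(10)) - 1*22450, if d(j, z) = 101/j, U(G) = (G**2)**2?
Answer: -1414451/63 ≈ -22452.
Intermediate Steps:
U(G) = G**4
d(-63, U(10)) - 1*22450 = 101/(-63) - 1*22450 = 101*(-1/63) - 22450 = -101/63 - 22450 = -1414451/63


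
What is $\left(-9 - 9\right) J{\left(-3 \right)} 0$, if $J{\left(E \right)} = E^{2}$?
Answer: $0$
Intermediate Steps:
$\left(-9 - 9\right) J{\left(-3 \right)} 0 = \left(-9 - 9\right) \left(-3\right)^{2} \cdot 0 = \left(-9 - 9\right) 9 \cdot 0 = \left(-18\right) 9 \cdot 0 = \left(-162\right) 0 = 0$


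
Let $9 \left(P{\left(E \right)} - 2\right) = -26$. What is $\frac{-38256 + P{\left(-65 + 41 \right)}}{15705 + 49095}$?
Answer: $- \frac{43039}{72900} \approx -0.59038$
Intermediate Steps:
$P{\left(E \right)} = - \frac{8}{9}$ ($P{\left(E \right)} = 2 + \frac{1}{9} \left(-26\right) = 2 - \frac{26}{9} = - \frac{8}{9}$)
$\frac{-38256 + P{\left(-65 + 41 \right)}}{15705 + 49095} = \frac{-38256 - \frac{8}{9}}{15705 + 49095} = - \frac{344312}{9 \cdot 64800} = \left(- \frac{344312}{9}\right) \frac{1}{64800} = - \frac{43039}{72900}$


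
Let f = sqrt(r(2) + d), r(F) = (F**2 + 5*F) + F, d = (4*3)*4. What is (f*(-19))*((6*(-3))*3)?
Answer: 8208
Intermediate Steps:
d = 48 (d = 12*4 = 48)
r(F) = F**2 + 6*F
f = 8 (f = sqrt(2*(6 + 2) + 48) = sqrt(2*8 + 48) = sqrt(16 + 48) = sqrt(64) = 8)
(f*(-19))*((6*(-3))*3) = (8*(-19))*((6*(-3))*3) = -(-2736)*3 = -152*(-54) = 8208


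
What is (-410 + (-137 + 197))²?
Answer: 122500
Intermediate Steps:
(-410 + (-137 + 197))² = (-410 + 60)² = (-350)² = 122500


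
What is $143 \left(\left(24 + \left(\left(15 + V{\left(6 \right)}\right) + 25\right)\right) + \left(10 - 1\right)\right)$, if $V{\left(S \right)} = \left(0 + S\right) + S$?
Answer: $12155$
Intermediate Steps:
$V{\left(S \right)} = 2 S$ ($V{\left(S \right)} = S + S = 2 S$)
$143 \left(\left(24 + \left(\left(15 + V{\left(6 \right)}\right) + 25\right)\right) + \left(10 - 1\right)\right) = 143 \left(\left(24 + \left(\left(15 + 2 \cdot 6\right) + 25\right)\right) + \left(10 - 1\right)\right) = 143 \left(\left(24 + \left(\left(15 + 12\right) + 25\right)\right) + \left(10 - 1\right)\right) = 143 \left(\left(24 + \left(27 + 25\right)\right) + 9\right) = 143 \left(\left(24 + 52\right) + 9\right) = 143 \left(76 + 9\right) = 143 \cdot 85 = 12155$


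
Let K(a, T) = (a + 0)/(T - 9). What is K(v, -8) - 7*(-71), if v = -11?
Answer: 8460/17 ≈ 497.65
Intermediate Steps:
K(a, T) = a/(-9 + T)
K(v, -8) - 7*(-71) = -11/(-9 - 8) - 7*(-71) = -11/(-17) + 497 = -11*(-1/17) + 497 = 11/17 + 497 = 8460/17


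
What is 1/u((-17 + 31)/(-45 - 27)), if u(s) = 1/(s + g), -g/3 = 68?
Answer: -7351/36 ≈ -204.19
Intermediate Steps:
g = -204 (g = -3*68 = -204)
u(s) = 1/(-204 + s) (u(s) = 1/(s - 204) = 1/(-204 + s))
1/u((-17 + 31)/(-45 - 27)) = 1/(1/(-204 + (-17 + 31)/(-45 - 27))) = 1/(1/(-204 + 14/(-72))) = 1/(1/(-204 + 14*(-1/72))) = 1/(1/(-204 - 7/36)) = 1/(1/(-7351/36)) = 1/(-36/7351) = -7351/36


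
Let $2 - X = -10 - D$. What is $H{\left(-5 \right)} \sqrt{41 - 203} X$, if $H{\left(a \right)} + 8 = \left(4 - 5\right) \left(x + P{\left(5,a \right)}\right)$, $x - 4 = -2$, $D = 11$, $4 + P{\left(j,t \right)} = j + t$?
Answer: $- 1242 i \sqrt{2} \approx - 1756.5 i$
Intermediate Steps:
$P{\left(j,t \right)} = -4 + j + t$ ($P{\left(j,t \right)} = -4 + \left(j + t\right) = -4 + j + t$)
$x = 2$ ($x = 4 - 2 = 2$)
$H{\left(a \right)} = -11 - a$ ($H{\left(a \right)} = -8 + \left(4 - 5\right) \left(2 + \left(-4 + 5 + a\right)\right) = -8 - \left(2 + \left(1 + a\right)\right) = -8 - \left(3 + a\right) = -11 - a$)
$X = 23$ ($X = 2 - \left(-10 - 11\right) = 2 - -21 = 2 + 21 = 23$)
$H{\left(-5 \right)} \sqrt{41 - 203} X = \left(-11 - -5\right) \sqrt{41 - 203} \cdot 23 = \left(-11 + 5\right) \sqrt{-162} \cdot 23 = - 6 \cdot 9 i \sqrt{2} \cdot 23 = - 6 \cdot 207 i \sqrt{2} = - 1242 i \sqrt{2}$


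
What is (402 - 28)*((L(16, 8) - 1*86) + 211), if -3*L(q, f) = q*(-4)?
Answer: 164186/3 ≈ 54729.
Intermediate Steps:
L(q, f) = 4*q/3 (L(q, f) = -q*(-4)/3 = -(-4)*q/3 = 4*q/3)
(402 - 28)*((L(16, 8) - 1*86) + 211) = (402 - 28)*(((4/3)*16 - 1*86) + 211) = 374*((64/3 - 86) + 211) = 374*(-194/3 + 211) = 374*(439/3) = 164186/3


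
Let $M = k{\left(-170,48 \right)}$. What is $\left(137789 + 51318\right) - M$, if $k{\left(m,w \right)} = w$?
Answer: $189059$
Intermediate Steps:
$M = 48$
$\left(137789 + 51318\right) - M = \left(137789 + 51318\right) - 48 = 189107 - 48 = 189059$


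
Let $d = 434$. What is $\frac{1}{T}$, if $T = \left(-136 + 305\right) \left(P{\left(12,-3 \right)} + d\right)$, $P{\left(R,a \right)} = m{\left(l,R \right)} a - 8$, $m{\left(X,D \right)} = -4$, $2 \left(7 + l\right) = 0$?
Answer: $\frac{1}{74022} \approx 1.351 \cdot 10^{-5}$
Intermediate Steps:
$l = -7$ ($l = -7 + \frac{1}{2} \cdot 0 = -7 + 0 = -7$)
$P{\left(R,a \right)} = -8 - 4 a$ ($P{\left(R,a \right)} = - 4 a - 8 = -8 - 4 a$)
$T = 74022$ ($T = \left(-136 + 305\right) \left(\left(-8 - -12\right) + 434\right) = 169 \left(\left(-8 + 12\right) + 434\right) = 169 \left(4 + 434\right) = 169 \cdot 438 = 74022$)
$\frac{1}{T} = \frac{1}{74022}$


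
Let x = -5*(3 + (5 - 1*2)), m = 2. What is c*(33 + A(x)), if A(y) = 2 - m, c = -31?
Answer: -1023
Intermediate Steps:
x = -30 (x = -5*(3 + (5 - 2)) = -5*(3 + 3) = -5*6 = -30)
A(y) = 0 (A(y) = 2 - 1*2 = 2 - 2 = 0)
c*(33 + A(x)) = -31*(33 + 0) = -31*33 = -1023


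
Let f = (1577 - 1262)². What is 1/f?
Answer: 1/99225 ≈ 1.0078e-5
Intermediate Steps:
f = 99225 (f = 315² = 99225)
1/f = 1/99225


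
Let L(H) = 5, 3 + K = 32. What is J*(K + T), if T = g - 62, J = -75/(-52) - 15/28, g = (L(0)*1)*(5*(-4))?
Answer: -3135/26 ≈ -120.58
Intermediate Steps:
K = 29 (K = -3 + 32 = 29)
g = -100 (g = (5*1)*(5*(-4)) = 5*(-20) = -100)
J = 165/182 (J = -75*(-1/52) - 15*1/28 = 75/52 - 15/28 = 165/182 ≈ 0.90659)
T = -162 (T = -100 - 62 = -162)
J*(K + T) = 165*(29 - 162)/182 = (165/182)*(-133) = -3135/26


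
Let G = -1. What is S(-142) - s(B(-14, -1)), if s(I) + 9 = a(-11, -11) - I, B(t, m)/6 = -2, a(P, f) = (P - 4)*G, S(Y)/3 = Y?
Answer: -444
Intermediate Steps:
S(Y) = 3*Y
a(P, f) = 4 - P (a(P, f) = (P - 4)*(-1) = (-4 + P)*(-1) = 4 - P)
B(t, m) = -12 (B(t, m) = 6*(-2) = -12)
s(I) = 6 - I (s(I) = -9 + ((4 - 1*(-11)) - I) = -9 + ((4 + 11) - I) = -9 + (15 - I) = 6 - I)
S(-142) - s(B(-14, -1)) = 3*(-142) - (6 - 1*(-12)) = -426 - (6 + 12) = -426 - 1*18 = -426 - 18 = -444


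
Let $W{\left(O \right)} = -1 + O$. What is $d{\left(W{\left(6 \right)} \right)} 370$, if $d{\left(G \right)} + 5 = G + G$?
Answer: $1850$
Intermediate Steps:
$d{\left(G \right)} = -5 + 2 G$ ($d{\left(G \right)} = -5 + \left(G + G\right) = -5 + 2 G$)
$d{\left(W{\left(6 \right)} \right)} 370 = \left(-5 + 2 \left(-1 + 6\right)\right) 370 = \left(-5 + 2 \cdot 5\right) 370 = \left(-5 + 10\right) 370 = 5 \cdot 370 = 1850$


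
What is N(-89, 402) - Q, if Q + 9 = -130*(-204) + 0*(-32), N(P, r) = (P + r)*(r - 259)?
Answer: 18248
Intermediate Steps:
N(P, r) = (-259 + r)*(P + r) (N(P, r) = (P + r)*(-259 + r) = (-259 + r)*(P + r))
Q = 26511 (Q = -9 + (-130*(-204) + 0*(-32)) = -9 + (26520 + 0) = -9 + 26520 = 26511)
N(-89, 402) - Q = (402² - 259*(-89) - 259*402 - 89*402) - 1*26511 = (161604 + 23051 - 104118 - 35778) - 26511 = 44759 - 26511 = 18248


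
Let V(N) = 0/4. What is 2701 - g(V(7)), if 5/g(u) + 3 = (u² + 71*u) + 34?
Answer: 83726/31 ≈ 2700.8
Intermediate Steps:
V(N) = 0 (V(N) = 0*(¼) = 0)
g(u) = 5/(31 + u² + 71*u) (g(u) = 5/(-3 + ((u² + 71*u) + 34)) = 5/(-3 + (34 + u² + 71*u)) = 5/(31 + u² + 71*u))
2701 - g(V(7)) = 2701 - 5/(31 + 0² + 71*0) = 2701 - 5/(31 + 0 + 0) = 2701 - 5/31 = 83726/31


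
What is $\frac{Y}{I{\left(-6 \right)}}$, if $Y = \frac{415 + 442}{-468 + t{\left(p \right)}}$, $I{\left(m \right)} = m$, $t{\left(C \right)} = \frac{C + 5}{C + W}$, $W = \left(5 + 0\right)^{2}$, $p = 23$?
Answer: $\frac{1714}{5609} \approx 0.30558$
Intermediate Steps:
$W = 25$ ($W = 5^{2} = 25$)
$t{\left(C \right)} = \frac{5 + C}{25 + C}$ ($t{\left(C \right)} = \frac{C + 5}{C + 25} = \frac{5 + C}{25 + C}$)
$Y = - \frac{10284}{5609}$ ($Y = \frac{415 + 442}{-468 + \frac{5 + 23}{25 + 23}} = \frac{857}{-468 + \frac{1}{48} \cdot 28} = \frac{857}{-468 + \frac{7}{12}} = \frac{857}{- \frac{5609}{12}} = 857 \left(- \frac{12}{5609}\right) = - \frac{10284}{5609} \approx -1.8335$)
$\frac{Y}{I{\left(-6 \right)}} = - \frac{10284}{5609 \left(-6\right)} = \left(- \frac{10284}{5609}\right) \left(- \frac{1}{6}\right) = \frac{1714}{5609}$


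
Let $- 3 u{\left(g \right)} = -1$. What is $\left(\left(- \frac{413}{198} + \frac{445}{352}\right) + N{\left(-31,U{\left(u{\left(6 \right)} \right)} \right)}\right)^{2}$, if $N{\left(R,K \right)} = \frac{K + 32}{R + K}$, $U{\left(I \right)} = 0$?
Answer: $\frac{33149120761}{9644811264} \approx 3.437$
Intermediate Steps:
$u{\left(g \right)} = \frac{1}{3}$ ($u{\left(g \right)} = \left(- \frac{1}{3}\right) \left(-1\right) = \frac{1}{3}$)
$N{\left(R,K \right)} = \frac{32 + K}{K + R}$
$\left(\left(- \frac{413}{198} + \frac{445}{352}\right) + N{\left(-31,U{\left(u{\left(6 \right)} \right)} \right)}\right)^{2} = \left(\left(- \frac{413}{198} + \frac{445}{352}\right) + \frac{32 + 0}{0 - 31}\right)^{2} = \left(\left(\left(-413\right) \frac{1}{198} + 445 \cdot \frac{1}{352}\right) + \frac{1}{-31} \cdot 32\right)^{2} = \left(\left(- \frac{413}{198} + \frac{445}{352}\right) - \frac{32}{31}\right)^{2} = \left(- \frac{2603}{3168} - \frac{32}{31}\right)^{2} = \left(- \frac{182069}{98208}\right)^{2} = \frac{33149120761}{9644811264}$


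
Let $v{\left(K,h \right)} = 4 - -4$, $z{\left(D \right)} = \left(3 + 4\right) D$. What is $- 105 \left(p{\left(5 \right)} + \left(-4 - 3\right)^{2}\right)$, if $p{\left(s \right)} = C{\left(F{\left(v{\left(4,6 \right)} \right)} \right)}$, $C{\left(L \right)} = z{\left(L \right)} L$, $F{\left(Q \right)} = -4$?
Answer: $-16905$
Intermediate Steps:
$z{\left(D \right)} = 7 D$
$v{\left(K,h \right)} = 8$ ($v{\left(K,h \right)} = 4 + 4 = 8$)
$C{\left(L \right)} = 7 L^{2}$ ($C{\left(L \right)} = 7 L L = 7 L^{2}$)
$p{\left(s \right)} = 112$ ($p{\left(s \right)} = 7 \left(-4\right)^{2} = 7 \cdot 16 = 112$)
$- 105 \left(p{\left(5 \right)} + \left(-4 - 3\right)^{2}\right) = - 105 \left(112 + \left(-4 - 3\right)^{2}\right) = - 105 \left(112 + \left(-7\right)^{2}\right) = - 105 \left(112 + 49\right) = \left(-105\right) 161 = -16905$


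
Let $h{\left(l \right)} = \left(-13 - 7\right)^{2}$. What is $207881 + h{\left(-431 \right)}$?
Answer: $208281$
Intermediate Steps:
$h{\left(l \right)} = 400$ ($h{\left(l \right)} = \left(-20\right)^{2} = 400$)
$207881 + h{\left(-431 \right)} = 207881 + 400 = 208281$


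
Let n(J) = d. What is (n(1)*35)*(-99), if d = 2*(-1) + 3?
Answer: -3465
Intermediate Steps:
d = 1 (d = -2 + 3 = 1)
n(J) = 1
(n(1)*35)*(-99) = (1*35)*(-99) = 35*(-99) = -3465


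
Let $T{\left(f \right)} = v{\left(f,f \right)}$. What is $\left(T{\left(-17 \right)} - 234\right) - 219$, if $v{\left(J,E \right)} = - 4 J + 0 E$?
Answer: $-385$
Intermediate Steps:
$v{\left(J,E \right)} = - 4 J$ ($v{\left(J,E \right)} = - 4 J + 0 = - 4 J$)
$T{\left(f \right)} = - 4 f$
$\left(T{\left(-17 \right)} - 234\right) - 219 = \left(\left(-4\right) \left(-17\right) - 234\right) - 219 = \left(68 - 234\right) - 219 = -166 - 219 = -385$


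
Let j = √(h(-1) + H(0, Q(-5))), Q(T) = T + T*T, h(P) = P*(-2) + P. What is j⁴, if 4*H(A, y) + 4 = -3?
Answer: 9/16 ≈ 0.56250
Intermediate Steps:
h(P) = -P (h(P) = -2*P + P = -P)
Q(T) = T + T²
H(A, y) = -7/4 (H(A, y) = -1 + (¼)*(-3) = -1 - ¾ = -7/4)
j = I*√3/2 (j = √(-1*(-1) - 7/4) = √(1 - 7/4) = √(-¾) = I*√3/2 ≈ 0.86602*I)
j⁴ = (I*√3/2)⁴ = 9/16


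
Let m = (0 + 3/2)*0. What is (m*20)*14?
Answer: 0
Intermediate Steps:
m = 0 (m = (0 + 3*(½))*0 = (0 + 3/2)*0 = (3/2)*0 = 0)
(m*20)*14 = (0*20)*14 = 0*14 = 0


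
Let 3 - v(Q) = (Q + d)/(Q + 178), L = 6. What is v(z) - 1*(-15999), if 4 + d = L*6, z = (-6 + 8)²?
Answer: 1456164/91 ≈ 16002.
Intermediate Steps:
z = 4 (z = 2² = 4)
d = 32 (d = -4 + 6*6 = -4 + 36 = 32)
v(Q) = 3 - (32 + Q)/(178 + Q) (v(Q) = 3 - (Q + 32)/(Q + 178) = 3 - (32 + Q)/(178 + Q))
v(z) - 1*(-15999) = 2*(251 + 4)/(178 + 4) - 1*(-15999) = 2*255/182 + 15999 = 2*(1/182)*255 + 15999 = 255/91 + 15999 = 1456164/91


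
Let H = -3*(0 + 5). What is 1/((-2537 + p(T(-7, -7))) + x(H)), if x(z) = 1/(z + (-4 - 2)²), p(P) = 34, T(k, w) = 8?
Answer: -21/52562 ≈ -0.00039953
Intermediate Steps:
H = -15 (H = -3*5 = -15)
x(z) = 1/(36 + z) (x(z) = 1/(z + (-6)²) = 1/(z + 36) = 1/(36 + z))
1/((-2537 + p(T(-7, -7))) + x(H)) = 1/((-2537 + 34) + 1/(36 - 15)) = 1/(-2503 + 1/21) = 1/(-52562/21) = -21/52562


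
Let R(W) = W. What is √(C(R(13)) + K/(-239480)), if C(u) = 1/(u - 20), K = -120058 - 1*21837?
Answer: √12636150226/167636 ≈ 0.67056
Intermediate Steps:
K = -141895 (K = -120058 - 21837 = -141895)
C(u) = 1/(-20 + u)
√(C(R(13)) + K/(-239480)) = √(1/(-20 + 13) - 141895/(-239480)) = √(1/(-7) - 141895*(-1/239480)) = √(-⅐ + 28379/47896) = √(150757/335272) = √12636150226/167636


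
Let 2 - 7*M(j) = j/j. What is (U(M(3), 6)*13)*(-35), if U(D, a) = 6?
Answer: -2730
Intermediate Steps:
M(j) = 1/7 (M(j) = 2/7 - j/(7*j) = 2/7 - 1/7*1 = 2/7 - 1/7 = 1/7)
(U(M(3), 6)*13)*(-35) = (6*13)*(-35) = 78*(-35) = -2730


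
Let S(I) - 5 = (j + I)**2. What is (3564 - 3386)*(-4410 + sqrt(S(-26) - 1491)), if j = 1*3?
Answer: -784980 + 178*I*sqrt(957) ≈ -7.8498e+5 + 5506.5*I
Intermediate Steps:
j = 3
S(I) = 5 + (3 + I)**2
(3564 - 3386)*(-4410 + sqrt(S(-26) - 1491)) = (3564 - 3386)*(-4410 + sqrt((5 + (3 - 26)**2) - 1491)) = 178*(-4410 + sqrt((5 + (-23)**2) - 1491)) = 178*(-4410 + sqrt((5 + 529) - 1491)) = 178*(-4410 + sqrt(534 - 1491)) = 178*(-4410 + sqrt(-957)) = 178*(-4410 + I*sqrt(957)) = -784980 + 178*I*sqrt(957)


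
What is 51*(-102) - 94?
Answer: -5296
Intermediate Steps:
51*(-102) - 94 = -5202 - 94 = -5296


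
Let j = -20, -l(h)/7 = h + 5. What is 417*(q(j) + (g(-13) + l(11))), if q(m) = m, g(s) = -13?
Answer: -60465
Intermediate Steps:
l(h) = -35 - 7*h (l(h) = -7*(h + 5) = -7*(5 + h) = -35 - 7*h)
417*(q(j) + (g(-13) + l(11))) = 417*(-20 + (-13 + (-35 - 7*11))) = 417*(-20 + (-13 + (-35 - 77))) = 417*(-20 + (-13 - 112)) = 417*(-20 - 125) = 417*(-145) = -60465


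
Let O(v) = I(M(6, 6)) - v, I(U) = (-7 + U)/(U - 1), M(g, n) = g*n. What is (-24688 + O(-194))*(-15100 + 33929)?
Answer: -16141367369/35 ≈ -4.6118e+8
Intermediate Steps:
I(U) = (-7 + U)/(-1 + U)
O(v) = 29/35 - v (O(v) = (-7 + 6*6)/(-1 + 6*6) - v = (-7 + 36)/(-1 + 36) - v = 29/35 - v)
(-24688 + O(-194))*(-15100 + 33929) = (-24688 + (29/35 - 1*(-194)))*(-15100 + 33929) = (-24688 + (29/35 + 194))*18829 = (-24688 + 6819/35)*18829 = -857261/35*18829 = -16141367369/35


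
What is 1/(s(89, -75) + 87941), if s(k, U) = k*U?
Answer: 1/81266 ≈ 1.2305e-5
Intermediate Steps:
s(k, U) = U*k
1/(s(89, -75) + 87941) = 1/(-75*89 + 87941) = 1/(-6675 + 87941) = 1/81266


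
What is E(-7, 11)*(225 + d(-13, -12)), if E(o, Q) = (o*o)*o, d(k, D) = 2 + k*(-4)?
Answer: -95697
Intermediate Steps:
d(k, D) = 2 - 4*k
E(o, Q) = o³ (E(o, Q) = o²*o = o³)
E(-7, 11)*(225 + d(-13, -12)) = (-7)³*(225 + (2 - 4*(-13))) = -343*(225 + (2 + 52)) = -343*(225 + 54) = -343*279 = -95697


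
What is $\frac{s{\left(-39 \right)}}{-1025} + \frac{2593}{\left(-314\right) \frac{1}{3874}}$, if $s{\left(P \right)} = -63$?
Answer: $- \frac{5148197134}{160925} \approx -31991.0$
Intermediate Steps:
$\frac{s{\left(-39 \right)}}{-1025} + \frac{2593}{\left(-314\right) \frac{1}{3874}} = - \frac{63}{-1025} + \frac{2593}{\left(-314\right) \frac{1}{3874}} = \left(-63\right) \left(- \frac{1}{1025}\right) + \frac{2593}{\left(-314\right) \frac{1}{3874}} = \frac{63}{1025} + \frac{2593}{- \frac{157}{1937}} = \frac{63}{1025} + 2593 \left(- \frac{1937}{157}\right) = \frac{63}{1025} - \frac{5022641}{157} = - \frac{5148197134}{160925}$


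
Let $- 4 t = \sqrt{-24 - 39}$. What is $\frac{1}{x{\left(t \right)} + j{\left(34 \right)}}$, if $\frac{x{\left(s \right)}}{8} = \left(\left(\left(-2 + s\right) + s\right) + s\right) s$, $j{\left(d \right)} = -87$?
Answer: $- \frac{2 i}{24 \sqrt{7} + 363 i} \approx -0.0053461 - 0.00093516 i$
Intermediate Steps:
$t = - \frac{3 i \sqrt{7}}{4}$ ($t = - \frac{\sqrt{-24 - 39}}{4} = - \frac{\sqrt{-63}}{4} = - \frac{3 i \sqrt{7}}{4} \approx - 1.9843 i$)
$x{\left(s \right)} = 8 s \left(-2 + 3 s\right)$ ($x{\left(s \right)} = 8 \left(\left(\left(-2 + s\right) + s\right) + s\right) s = 8 \left(\left(-2 + 2 s\right) + s\right) s = 8 \left(-2 + 3 s\right) s = 8 s \left(-2 + 3 s\right)$)
$\frac{1}{x{\left(t \right)} + j{\left(34 \right)}} = \frac{1}{8 \left(- \frac{3 i \sqrt{7}}{4}\right) \left(-2 + 3 \left(- \frac{3 i \sqrt{7}}{4}\right)\right) - 87} = \frac{1}{8 \left(- \frac{3 i \sqrt{7}}{4}\right) \left(-2 - \frac{9 i \sqrt{7}}{4}\right) - 87} = \frac{1}{- 6 i \sqrt{7} \left(-2 - \frac{9 i \sqrt{7}}{4}\right) - 87} = \frac{1}{-87 - 6 i \sqrt{7} \left(-2 - \frac{9 i \sqrt{7}}{4}\right)}$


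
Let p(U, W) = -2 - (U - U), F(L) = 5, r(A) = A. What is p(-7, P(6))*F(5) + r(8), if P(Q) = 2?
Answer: -2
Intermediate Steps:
p(U, W) = -2 (p(U, W) = -2 - 1*0 = -2 + 0 = -2)
p(-7, P(6))*F(5) + r(8) = -2*5 + 8 = -10 + 8 = -2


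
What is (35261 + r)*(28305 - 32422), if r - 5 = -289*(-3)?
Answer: -148759561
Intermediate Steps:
r = 872 (r = 5 - 289*(-3) = 5 + 867 = 872)
(35261 + r)*(28305 - 32422) = (35261 + 872)*(28305 - 32422) = 36133*(-4117) = -148759561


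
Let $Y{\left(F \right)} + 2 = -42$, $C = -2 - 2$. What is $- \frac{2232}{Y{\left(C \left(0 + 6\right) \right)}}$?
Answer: $\frac{558}{11} \approx 50.727$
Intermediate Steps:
$C = -4$ ($C = -2 - 2 = -4$)
$Y{\left(F \right)} = -44$ ($Y{\left(F \right)} = -2 - 42 = -44$)
$- \frac{2232}{Y{\left(C \left(0 + 6\right) \right)}} = - \frac{2232}{-44} = \left(-2232\right) \left(- \frac{1}{44}\right) = \frac{558}{11}$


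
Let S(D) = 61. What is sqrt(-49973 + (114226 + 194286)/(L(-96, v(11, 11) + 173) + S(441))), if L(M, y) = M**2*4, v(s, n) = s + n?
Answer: I*sqrt(2724983045701)/7385 ≈ 223.53*I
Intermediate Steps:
v(s, n) = n + s
L(M, y) = 4*M**2
sqrt(-49973 + (114226 + 194286)/(L(-96, v(11, 11) + 173) + S(441))) = sqrt(-49973 + (114226 + 194286)/(4*(-96)**2 + 61)) = sqrt(-49973 + 308512/(4*9216 + 61)) = sqrt(-49973 + 308512/(36864 + 61)) = sqrt(-49973 + 308512/36925) = sqrt(-1844944513/36925) = I*sqrt(2724983045701)/7385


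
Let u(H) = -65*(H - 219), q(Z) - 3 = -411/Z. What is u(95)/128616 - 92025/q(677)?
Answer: -7419335845/192924 ≈ -38457.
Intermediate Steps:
q(Z) = 3 - 411/Z
u(H) = 14235 - 65*H (u(H) = -65*(-219 + H) = 14235 - 65*H)
u(95)/128616 - 92025/q(677) = (14235 - 65*95)/128616 - 92025/(3 - 411/677) = (14235 - 6175)*(1/128616) - 92025/(3 - 411*1/677) = 8060*(1/128616) - 92025/(3 - 411/677) = 2015/32154 - 92025/1620/677 = 2015/32154 - 92025*677/1620 = 2015/32154 - 1384465/36 = -7419335845/192924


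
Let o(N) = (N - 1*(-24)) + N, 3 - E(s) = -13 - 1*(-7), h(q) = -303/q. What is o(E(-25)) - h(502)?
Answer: 21387/502 ≈ 42.604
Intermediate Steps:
E(s) = 9 (E(s) = 3 - (-13 - 1*(-7)) = 3 - (-13 + 7) = 3 - 1*(-6) = 3 + 6 = 9)
o(N) = 24 + 2*N (o(N) = (N + 24) + N = (24 + N) + N = 24 + 2*N)
o(E(-25)) - h(502) = (24 + 2*9) - (-303)/502 = (24 + 18) - (-303)/502 = 42 - 1*(-303/502) = 42 + 303/502 = 21387/502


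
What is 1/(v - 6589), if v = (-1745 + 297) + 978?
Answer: -1/7059 ≈ -0.00014166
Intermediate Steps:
v = -470 (v = -1448 + 978 = -470)
1/(v - 6589) = 1/(-470 - 6589) = 1/(-7059) = -1/7059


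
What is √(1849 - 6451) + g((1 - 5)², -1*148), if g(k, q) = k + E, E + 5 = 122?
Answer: 133 + I*√4602 ≈ 133.0 + 67.838*I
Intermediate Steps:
E = 117 (E = -5 + 122 = 117)
g(k, q) = 117 + k (g(k, q) = k + 117 = 117 + k)
√(1849 - 6451) + g((1 - 5)², -1*148) = √(1849 - 6451) + (117 + (1 - 5)²) = √(-4602) + (117 + (-4)²) = I*√4602 + (117 + 16) = I*√4602 + 133 = 133 + I*√4602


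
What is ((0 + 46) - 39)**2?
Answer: 49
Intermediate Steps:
((0 + 46) - 39)**2 = (46 - 39)**2 = 7**2 = 49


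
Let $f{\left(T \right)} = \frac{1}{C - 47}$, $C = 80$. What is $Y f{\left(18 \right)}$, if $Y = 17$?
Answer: $\frac{17}{33} \approx 0.51515$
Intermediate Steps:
$f{\left(T \right)} = \frac{1}{33}$ ($f{\left(T \right)} = \frac{1}{80 - 47} = \frac{1}{33}$)
$Y f{\left(18 \right)} = 17 \cdot \frac{1}{33} = \frac{17}{33}$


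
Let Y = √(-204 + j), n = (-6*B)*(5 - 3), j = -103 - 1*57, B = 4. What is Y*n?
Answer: -96*I*√91 ≈ -915.78*I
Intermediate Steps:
j = -160 (j = -103 - 57 = -160)
n = -48 (n = (-6*4)*(5 - 3) = -24*2 = -48)
Y = 2*I*√91 (Y = √(-204 - 160) = √(-364) = 2*I*√91 ≈ 19.079*I)
Y*n = (2*I*√91)*(-48) = -96*I*√91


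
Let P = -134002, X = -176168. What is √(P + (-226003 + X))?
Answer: I*√536173 ≈ 732.24*I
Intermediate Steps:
√(P + (-226003 + X)) = √(-134002 + (-226003 - 176168)) = √(-134002 - 402171) = √(-536173) = I*√536173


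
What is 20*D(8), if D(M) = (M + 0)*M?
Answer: 1280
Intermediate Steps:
D(M) = M² (D(M) = M*M = M²)
20*D(8) = 20*8² = 20*64 = 1280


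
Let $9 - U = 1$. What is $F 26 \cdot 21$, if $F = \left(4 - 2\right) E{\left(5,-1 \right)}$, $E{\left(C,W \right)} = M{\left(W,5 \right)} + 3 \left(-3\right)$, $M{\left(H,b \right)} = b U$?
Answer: $33852$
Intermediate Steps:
$U = 8$ ($U = 9 - 1 = 8$)
$M{\left(H,b \right)} = 8 b$ ($M{\left(H,b \right)} = b 8 = 8 b$)
$E{\left(C,W \right)} = 31$ ($E{\left(C,W \right)} = 8 \cdot 5 + 3 \left(-3\right) = 40 - 9 = 31$)
$F = 62$ ($F = \left(4 - 2\right) 31 = 2 \cdot 31 = 62$)
$F 26 \cdot 21 = 62 \cdot 26 \cdot 21 = 1612 \cdot 21 = 33852$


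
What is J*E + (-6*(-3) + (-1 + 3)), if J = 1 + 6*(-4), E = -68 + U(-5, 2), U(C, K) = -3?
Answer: 1653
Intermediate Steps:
E = -71 (E = -68 - 3 = -71)
J = -23 (J = 1 - 24 = -23)
J*E + (-6*(-3) + (-1 + 3)) = -23*(-71) + (-6*(-3) + (-1 + 3)) = 1633 + (18 + 2) = 1633 + 20 = 1653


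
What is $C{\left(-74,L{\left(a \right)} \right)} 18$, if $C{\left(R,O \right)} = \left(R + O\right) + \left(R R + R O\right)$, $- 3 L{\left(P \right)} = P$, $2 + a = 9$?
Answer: $100302$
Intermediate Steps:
$a = 7$ ($a = -2 + 9 = 7$)
$L{\left(P \right)} = - \frac{P}{3}$
$C{\left(R,O \right)} = O + R + R^{2} + O R$ ($C{\left(R,O \right)} = \left(O + R\right) + \left(R^{2} + O R\right) = O + R + R^{2} + O R$)
$C{\left(-74,L{\left(a \right)} \right)} 18 = \left(\left(- \frac{1}{3}\right) 7 - 74 + \left(-74\right)^{2} + \left(- \frac{1}{3}\right) 7 \left(-74\right)\right) 18 = \left(- \frac{7}{3} - 74 + 5476 - - \frac{518}{3}\right) 18 = \left(- \frac{7}{3} - 74 + 5476 + \frac{518}{3}\right) 18 = \frac{16717}{3} \cdot 18 = 100302$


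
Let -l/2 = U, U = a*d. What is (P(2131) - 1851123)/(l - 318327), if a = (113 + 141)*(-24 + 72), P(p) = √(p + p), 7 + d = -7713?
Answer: -617041/62642051 + √4262/187926153 ≈ -0.0098499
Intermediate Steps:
d = -7720 (d = -7 - 7713 = -7720)
P(p) = √2*√p (P(p) = √(2*p) = √2*√p)
a = 12192 (a = 254*48 = 12192)
U = -94122240 (U = 12192*(-7720) = -94122240)
l = 188244480 (l = -2*(-94122240) = 188244480)
(P(2131) - 1851123)/(l - 318327) = (√2*√2131 - 1851123)/(188244480 - 318327) = (√4262 - 1851123)/187926153 = (-1851123 + √4262)*(1/187926153) = -617041/62642051 + √4262/187926153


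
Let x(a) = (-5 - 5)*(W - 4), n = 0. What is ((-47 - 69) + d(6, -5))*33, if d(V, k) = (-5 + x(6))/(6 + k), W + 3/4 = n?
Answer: -4851/2 ≈ -2425.5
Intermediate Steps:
W = -¾ (W = -¾ + 0 = -¾ ≈ -0.75000)
x(a) = 95/2 (x(a) = (-5 - 5)*(-¾ - 4) = -10*(-19/4) = 95/2)
d(V, k) = 85/(2*(6 + k)) (d(V, k) = (-5 + 95/2)/(6 + k) = 85/(2*(6 + k)))
((-47 - 69) + d(6, -5))*33 = ((-47 - 69) + 85/(2*(6 - 5)))*33 = (-116 + (85/2)/1)*33 = (-116 + (85/2)*1)*33 = (-116 + 85/2)*33 = -147/2*33 = -4851/2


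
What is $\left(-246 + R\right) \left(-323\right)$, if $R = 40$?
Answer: $66538$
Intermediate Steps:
$\left(-246 + R\right) \left(-323\right) = \left(-246 + 40\right) \left(-323\right) = \left(-206\right) \left(-323\right) = 66538$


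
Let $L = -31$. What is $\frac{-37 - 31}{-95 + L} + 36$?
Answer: $\frac{2302}{63} \approx 36.54$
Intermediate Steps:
$\frac{-37 - 31}{-95 + L} + 36 = \frac{-37 - 31}{-95 - 31} + 36 = \frac{-37 - 31}{-126} + 36 = \left(- \frac{1}{126}\right) \left(-68\right) + 36 = \frac{34}{63} + 36 = \frac{2302}{63}$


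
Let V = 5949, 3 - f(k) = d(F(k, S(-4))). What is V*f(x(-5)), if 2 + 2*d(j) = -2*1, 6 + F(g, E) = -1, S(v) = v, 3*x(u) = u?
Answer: 29745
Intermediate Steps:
x(u) = u/3
F(g, E) = -7 (F(g, E) = -6 - 1 = -7)
d(j) = -2 (d(j) = -1 + (-2*1)/2 = -1 + (1/2)*(-2) = -1 - 1 = -2)
f(k) = 5 (f(k) = 3 - 1*(-2) = 3 + 2 = 5)
V*f(x(-5)) = 5949*5 = 29745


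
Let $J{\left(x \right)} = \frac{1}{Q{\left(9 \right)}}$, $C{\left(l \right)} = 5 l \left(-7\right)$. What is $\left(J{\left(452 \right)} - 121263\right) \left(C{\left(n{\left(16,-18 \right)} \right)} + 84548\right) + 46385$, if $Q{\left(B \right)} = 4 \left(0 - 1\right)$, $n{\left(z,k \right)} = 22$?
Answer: $- \frac{20318292347}{2} \approx -1.0159 \cdot 10^{10}$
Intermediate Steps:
$Q{\left(B \right)} = -4$ ($Q{\left(B \right)} = 4 \left(-1\right) = -4$)
$C{\left(l \right)} = - 35 l$
$J{\left(x \right)} = - \frac{1}{4}$ ($J{\left(x \right)} = \frac{1}{-4} = - \frac{1}{4}$)
$\left(J{\left(452 \right)} - 121263\right) \left(C{\left(n{\left(16,-18 \right)} \right)} + 84548\right) + 46385 = \left(- \frac{1}{4} - 121263\right) \left(\left(-35\right) 22 + 84548\right) + 46385 = - \frac{485053 \left(-770 + 84548\right)}{4} + 46385 = \left(- \frac{485053}{4}\right) 83778 + 46385 = - \frac{20318385117}{2} + 46385 = - \frac{20318292347}{2}$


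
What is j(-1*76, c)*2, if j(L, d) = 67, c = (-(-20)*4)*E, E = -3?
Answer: 134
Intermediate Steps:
c = -240 (c = -(-20)*4*(-3) = -5*(-16)*(-3) = 80*(-3) = -240)
j(-1*76, c)*2 = 67*2 = 134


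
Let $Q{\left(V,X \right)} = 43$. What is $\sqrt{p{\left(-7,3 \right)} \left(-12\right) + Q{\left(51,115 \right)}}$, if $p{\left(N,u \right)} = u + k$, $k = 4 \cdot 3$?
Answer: $i \sqrt{137} \approx 11.705 i$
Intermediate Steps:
$k = 12$
$p{\left(N,u \right)} = 12 + u$ ($p{\left(N,u \right)} = u + 12 = 12 + u$)
$\sqrt{p{\left(-7,3 \right)} \left(-12\right) + Q{\left(51,115 \right)}} = \sqrt{\left(12 + 3\right) \left(-12\right) + 43} = \sqrt{15 \left(-12\right) + 43} = \sqrt{-180 + 43} = \sqrt{-137} = i \sqrt{137}$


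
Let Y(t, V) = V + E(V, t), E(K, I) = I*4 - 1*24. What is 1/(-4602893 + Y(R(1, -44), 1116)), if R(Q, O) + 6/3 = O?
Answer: -1/4601985 ≈ -2.1730e-7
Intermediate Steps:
R(Q, O) = -2 + O
E(K, I) = -24 + 4*I (E(K, I) = 4*I - 24 = -24 + 4*I)
Y(t, V) = -24 + V + 4*t (Y(t, V) = V + (-24 + 4*t) = -24 + V + 4*t)
1/(-4602893 + Y(R(1, -44), 1116)) = 1/(-4602893 + (-24 + 1116 + 4*(-2 - 44))) = 1/(-4602893 + (-24 + 1116 + 4*(-46))) = 1/(-4602893 + (-24 + 1116 - 184)) = 1/(-4602893 + 908) = 1/(-4601985) = -1/4601985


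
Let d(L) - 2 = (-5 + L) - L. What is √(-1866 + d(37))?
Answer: I*√1869 ≈ 43.232*I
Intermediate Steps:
d(L) = -3 (d(L) = 2 + ((-5 + L) - L) = 2 - 5 = -3)
√(-1866 + d(37)) = √(-1866 - 3) = √(-1869) = I*√1869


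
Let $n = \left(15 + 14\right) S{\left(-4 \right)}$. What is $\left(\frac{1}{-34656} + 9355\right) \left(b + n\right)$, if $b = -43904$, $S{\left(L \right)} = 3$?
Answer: $- \frac{14205772817143}{34656} \approx -4.0991 \cdot 10^{8}$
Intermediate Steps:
$n = 87$ ($n = \left(15 + 14\right) 3 = 29 \cdot 3 = 87$)
$\left(\frac{1}{-34656} + 9355\right) \left(b + n\right) = \left(\frac{1}{-34656} + 9355\right) \left(-43904 + 87\right) = \left(- \frac{1}{34656} + 9355\right) \left(-43817\right) = \frac{324206879}{34656} \left(-43817\right) = - \frac{14205772817143}{34656}$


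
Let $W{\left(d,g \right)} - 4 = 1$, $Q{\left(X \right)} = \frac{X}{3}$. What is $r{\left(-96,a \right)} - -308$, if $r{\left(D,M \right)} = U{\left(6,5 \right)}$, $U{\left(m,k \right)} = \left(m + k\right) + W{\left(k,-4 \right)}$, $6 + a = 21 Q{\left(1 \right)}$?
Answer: $324$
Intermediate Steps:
$Q{\left(X \right)} = \frac{X}{3}$ ($Q{\left(X \right)} = X \frac{1}{3} = \frac{X}{3}$)
$W{\left(d,g \right)} = 5$ ($W{\left(d,g \right)} = 4 + 1 = 5$)
$a = 1$ ($a = -6 + 21 \cdot \frac{1}{3} \cdot 1 = -6 + 21 \cdot \frac{1}{3} = -6 + 7 = 1$)
$U{\left(m,k \right)} = 5 + k + m$ ($U{\left(m,k \right)} = \left(m + k\right) + 5 = \left(k + m\right) + 5 = 5 + k + m$)
$r{\left(D,M \right)} = 16$ ($r{\left(D,M \right)} = 5 + 5 + 6 = 16$)
$r{\left(-96,a \right)} - -308 = 16 - -308 = 16 + 308 = 324$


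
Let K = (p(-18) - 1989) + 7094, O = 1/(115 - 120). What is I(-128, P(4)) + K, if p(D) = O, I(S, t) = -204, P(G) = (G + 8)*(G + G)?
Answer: 24504/5 ≈ 4900.8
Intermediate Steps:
P(G) = 2*G*(8 + G) (P(G) = (8 + G)*(2*G) = 2*G*(8 + G))
O = -⅕ (O = 1/(-5) = -⅕ ≈ -0.20000)
p(D) = -⅕
K = 25524/5 (K = (-⅕ - 1989) + 7094 = -9946/5 + 7094 = 25524/5 ≈ 5104.8)
I(-128, P(4)) + K = -204 + 25524/5 = 24504/5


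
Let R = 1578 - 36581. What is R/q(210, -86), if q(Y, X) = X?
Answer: 35003/86 ≈ 407.01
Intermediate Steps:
R = -35003
R/q(210, -86) = -35003/(-86) = -35003*(-1/86) = 35003/86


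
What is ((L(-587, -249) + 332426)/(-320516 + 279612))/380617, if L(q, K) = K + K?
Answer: -41491/1946094721 ≈ -2.1320e-5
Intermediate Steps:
L(q, K) = 2*K
((L(-587, -249) + 332426)/(-320516 + 279612))/380617 = ((2*(-249) + 332426)/(-320516 + 279612))/380617 = ((-498 + 332426)/(-40904))*(1/380617) = (331928*(-1/40904))*(1/380617) = -41491/5113*1/380617 = -41491/1946094721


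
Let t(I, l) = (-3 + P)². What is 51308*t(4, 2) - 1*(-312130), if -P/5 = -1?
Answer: 517362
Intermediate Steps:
P = 5 (P = -5*(-1) = 5)
t(I, l) = 4 (t(I, l) = (-3 + 5)² = 2² = 4)
51308*t(4, 2) - 1*(-312130) = 51308*4 - 1*(-312130) = 205232 + 312130 = 517362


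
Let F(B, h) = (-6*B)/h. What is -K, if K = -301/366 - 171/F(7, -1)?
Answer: 6269/1281 ≈ 4.8938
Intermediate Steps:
F(B, h) = -6*B/h
K = -6269/1281 (K = -301/366 - 171/((-6*7/(-1))) = -301*1/366 - 171/((-6*7*(-1))) = -301/366 - 171/42 = -301/366 - 171*1/42 = -301/366 - 57/14 = -6269/1281 ≈ -4.8938)
-K = -1*(-6269/1281) = 6269/1281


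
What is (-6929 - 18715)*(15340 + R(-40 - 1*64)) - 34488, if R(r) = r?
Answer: -390746472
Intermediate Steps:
(-6929 - 18715)*(15340 + R(-40 - 1*64)) - 34488 = (-6929 - 18715)*(15340 + (-40 - 1*64)) - 34488 = -25644*(15340 + (-40 - 64)) - 34488 = -25644*(15340 - 104) - 34488 = -25644*15236 - 34488 = -390711984 - 34488 = -390746472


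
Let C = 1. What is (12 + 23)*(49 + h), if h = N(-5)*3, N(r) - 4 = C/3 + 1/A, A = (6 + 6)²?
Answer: 104195/48 ≈ 2170.7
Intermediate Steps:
A = 144 (A = 12² = 144)
N(r) = 625/144 (N(r) = 4 + (1/3 + 1/144) = 4 + (1*(⅓) + 1*(1/144)) = 4 + (⅓ + 1/144) = 4 + 49/144 = 625/144)
h = 625/48 (h = (625/144)*3 = 625/48 ≈ 13.021)
(12 + 23)*(49 + h) = (12 + 23)*(49 + 625/48) = 35*(2977/48) = 104195/48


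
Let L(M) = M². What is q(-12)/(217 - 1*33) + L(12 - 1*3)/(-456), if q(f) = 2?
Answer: -583/3496 ≈ -0.16676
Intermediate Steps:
q(-12)/(217 - 1*33) + L(12 - 1*3)/(-456) = 2/(217 - 1*33) + (12 - 1*3)²/(-456) = 2/(217 - 33) + (12 - 3)²*(-1/456) = 2/184 + 9²*(-1/456) = 2*(1/184) + 81*(-1/456) = 1/92 - 27/152 = -583/3496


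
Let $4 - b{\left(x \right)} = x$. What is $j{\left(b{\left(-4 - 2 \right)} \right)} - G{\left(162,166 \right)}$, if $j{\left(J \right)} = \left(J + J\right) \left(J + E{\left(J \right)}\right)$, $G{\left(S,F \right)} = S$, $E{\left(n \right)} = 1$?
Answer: $58$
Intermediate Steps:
$b{\left(x \right)} = 4 - x$
$j{\left(J \right)} = 2 J \left(1 + J\right)$ ($j{\left(J \right)} = \left(J + J\right) \left(J + 1\right) = 2 J \left(1 + J\right)$)
$j{\left(b{\left(-4 - 2 \right)} \right)} - G{\left(162,166 \right)} = 2 \left(4 - \left(-4 - 2\right)\right) \left(1 + \left(4 - \left(-4 - 2\right)\right)\right) - 162 = 2 \left(4 - -6\right) \left(1 + \left(4 - -6\right)\right) - 162 = 2 \left(4 + 6\right) \left(1 + \left(4 + 6\right)\right) - 162 = 2 \cdot 10 \left(1 + 10\right) - 162 = 2 \cdot 10 \cdot 11 - 162 = 220 - 162 = 58$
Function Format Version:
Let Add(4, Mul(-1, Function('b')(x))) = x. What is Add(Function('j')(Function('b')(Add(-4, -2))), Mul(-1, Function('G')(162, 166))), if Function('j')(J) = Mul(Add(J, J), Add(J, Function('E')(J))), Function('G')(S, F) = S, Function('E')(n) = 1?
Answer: 58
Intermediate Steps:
Function('b')(x) = Add(4, Mul(-1, x))
Function('j')(J) = Mul(2, J, Add(1, J)) (Function('j')(J) = Mul(Add(J, J), Add(J, 1)) = Mul(Mul(2, J), Add(1, J)) = Mul(2, J, Add(1, J)))
Add(Function('j')(Function('b')(Add(-4, -2))), Mul(-1, Function('G')(162, 166))) = Add(Mul(2, Add(4, Mul(-1, Add(-4, -2))), Add(1, Add(4, Mul(-1, Add(-4, -2))))), Mul(-1, 162)) = Add(Mul(2, Add(4, Mul(-1, -6)), Add(1, Add(4, Mul(-1, -6)))), -162) = Add(Mul(2, Add(4, 6), Add(1, Add(4, 6))), -162) = Add(Mul(2, 10, Add(1, 10)), -162) = Add(Mul(2, 10, 11), -162) = Add(220, -162) = 58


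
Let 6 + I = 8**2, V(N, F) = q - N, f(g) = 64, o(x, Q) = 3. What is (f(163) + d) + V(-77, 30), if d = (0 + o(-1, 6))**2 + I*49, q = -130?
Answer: 2862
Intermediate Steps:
V(N, F) = -130 - N
I = 58 (I = -6 + 8**2 = -6 + 64 = 58)
d = 2851 (d = (0 + 3)**2 + 58*49 = 3**2 + 2842 = 9 + 2842 = 2851)
(f(163) + d) + V(-77, 30) = (64 + 2851) + (-130 - 1*(-77)) = 2915 + (-130 + 77) = 2915 - 53 = 2862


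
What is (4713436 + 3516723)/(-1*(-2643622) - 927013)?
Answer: 4991/1041 ≈ 4.7944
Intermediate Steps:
(4713436 + 3516723)/(-1*(-2643622) - 927013) = 8230159/(2643622 - 927013) = 8230159/1716609 = 8230159*(1/1716609) = 4991/1041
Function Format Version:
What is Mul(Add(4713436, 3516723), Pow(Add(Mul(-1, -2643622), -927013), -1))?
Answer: Rational(4991, 1041) ≈ 4.7944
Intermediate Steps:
Mul(Add(4713436, 3516723), Pow(Add(Mul(-1, -2643622), -927013), -1)) = Mul(8230159, Pow(Add(2643622, -927013), -1)) = Mul(8230159, Pow(1716609, -1)) = Mul(8230159, Rational(1, 1716609)) = Rational(4991, 1041)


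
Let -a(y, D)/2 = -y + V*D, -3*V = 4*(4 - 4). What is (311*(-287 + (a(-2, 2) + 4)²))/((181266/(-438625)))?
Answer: 39150351625/181266 ≈ 2.1598e+5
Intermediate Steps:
V = 0 (V = -4*(4 - 4)/3 = -4*0/3 = -⅓*0 = 0)
a(y, D) = 2*y (a(y, D) = -2*(-y + 0*D) = -2*(-y + 0) = -(-2)*y = 2*y)
(311*(-287 + (a(-2, 2) + 4)²))/((181266/(-438625))) = (311*(-287 + (2*(-2) + 4)²))/((181266/(-438625))) = (311*(-287 + (-4 + 4)²))/((181266*(-1/438625))) = (311*(-287 + 0²))/(-181266/438625) = (311*(-287 + 0))*(-438625/181266) = (311*(-287))*(-438625/181266) = -89257*(-438625/181266) = 39150351625/181266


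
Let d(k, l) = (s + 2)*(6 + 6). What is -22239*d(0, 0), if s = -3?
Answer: 266868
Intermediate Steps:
d(k, l) = -12 (d(k, l) = (-3 + 2)*(6 + 6) = -1*12 = -12)
-22239*d(0, 0) = -22239*(-12) = 266868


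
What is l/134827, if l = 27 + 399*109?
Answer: 43518/134827 ≈ 0.32277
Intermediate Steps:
l = 43518 (l = 27 + 43491 = 43518)
l/134827 = 43518/134827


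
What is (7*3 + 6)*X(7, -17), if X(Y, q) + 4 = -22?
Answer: -702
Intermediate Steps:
X(Y, q) = -26 (X(Y, q) = -4 - 22 = -26)
(7*3 + 6)*X(7, -17) = (7*3 + 6)*(-26) = (21 + 6)*(-26) = 27*(-26) = -702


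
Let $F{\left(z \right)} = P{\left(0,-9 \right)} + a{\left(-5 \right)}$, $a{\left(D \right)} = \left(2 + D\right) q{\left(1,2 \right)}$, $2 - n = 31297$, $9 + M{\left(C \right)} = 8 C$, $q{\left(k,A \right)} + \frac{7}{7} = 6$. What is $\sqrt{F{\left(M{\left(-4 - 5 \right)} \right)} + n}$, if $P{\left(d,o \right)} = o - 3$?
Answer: $i \sqrt{31322} \approx 176.98 i$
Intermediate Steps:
$q{\left(k,A \right)} = 5$ ($q{\left(k,A \right)} = -1 + 6 = 5$)
$M{\left(C \right)} = -9 + 8 C$
$P{\left(d,o \right)} = -3 + o$ ($P{\left(d,o \right)} = o - 3 = -3 + o$)
$n = -31295$ ($n = 2 - 31297 = -31295$)
$a{\left(D \right)} = 10 + 5 D$ ($a{\left(D \right)} = \left(2 + D\right) 5 = 10 + 5 D$)
$F{\left(z \right)} = -27$ ($F{\left(z \right)} = \left(-3 - 9\right) + \left(10 + 5 \left(-5\right)\right) = -12 + \left(10 - 25\right) = -12 - 15 = -27$)
$\sqrt{F{\left(M{\left(-4 - 5 \right)} \right)} + n} = \sqrt{-27 - 31295} = \sqrt{-31322} = i \sqrt{31322}$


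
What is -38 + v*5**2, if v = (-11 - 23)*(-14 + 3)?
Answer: 9312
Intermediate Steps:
v = 374 (v = -34*(-11) = 374)
-38 + v*5**2 = -38 + 374*5**2 = -38 + 374*25 = -38 + 9350 = 9312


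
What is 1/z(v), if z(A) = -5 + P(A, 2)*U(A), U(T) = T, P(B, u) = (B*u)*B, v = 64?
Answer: 1/524283 ≈ 1.9074e-6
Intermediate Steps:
P(B, u) = u*B²
z(A) = -5 + 2*A³ (z(A) = -5 + (2*A²)*A = -5 + 2*A³)
1/z(v) = 1/(-5 + 2*64³) = 1/(-5 + 2*262144) = 1/(-5 + 524288) = 1/524283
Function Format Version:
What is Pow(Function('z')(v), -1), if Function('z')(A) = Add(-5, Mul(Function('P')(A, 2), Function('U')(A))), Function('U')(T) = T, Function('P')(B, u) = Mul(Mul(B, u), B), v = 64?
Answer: Rational(1, 524283) ≈ 1.9074e-6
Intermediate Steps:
Function('P')(B, u) = Mul(u, Pow(B, 2))
Function('z')(A) = Add(-5, Mul(2, Pow(A, 3))) (Function('z')(A) = Add(-5, Mul(Mul(2, Pow(A, 2)), A)) = Add(-5, Mul(2, Pow(A, 3))))
Pow(Function('z')(v), -1) = Pow(Add(-5, Mul(2, Pow(64, 3))), -1) = Pow(Add(-5, Mul(2, 262144)), -1) = Pow(Add(-5, 524288), -1) = Pow(524283, -1) = Rational(1, 524283)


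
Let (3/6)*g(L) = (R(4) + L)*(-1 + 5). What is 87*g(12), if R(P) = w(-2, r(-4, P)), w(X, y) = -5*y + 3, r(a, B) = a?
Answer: 24360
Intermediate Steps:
w(X, y) = 3 - 5*y
R(P) = 23 (R(P) = 3 - 5*(-4) = 3 + 20 = 23)
g(L) = 184 + 8*L (g(L) = 2*((23 + L)*(-1 + 5)) = 2*((23 + L)*4) = 2*(92 + 4*L) = 184 + 8*L)
87*g(12) = 87*(184 + 8*12) = 87*(184 + 96) = 87*280 = 24360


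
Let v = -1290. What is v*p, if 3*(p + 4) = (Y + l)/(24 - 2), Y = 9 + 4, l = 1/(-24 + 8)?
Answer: 863655/176 ≈ 4907.1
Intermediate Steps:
l = -1/16 (l = 1/(-16) = -1/16 ≈ -0.062500)
Y = 13
p = -1339/352 (p = -4 + ((13 - 1/16)/(24 - 2))/3 = -4 + ((207/16)/22)/3 = -4 + ((207/16)*(1/22))/3 = -4 + (⅓)*(207/352) = -4 + 69/352 = -1339/352 ≈ -3.8040)
v*p = -1290*(-1339/352) = 863655/176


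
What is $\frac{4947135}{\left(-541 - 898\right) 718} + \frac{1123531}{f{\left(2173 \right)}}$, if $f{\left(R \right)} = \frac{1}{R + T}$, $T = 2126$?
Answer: $\frac{4990427408503203}{1033202} \approx 4.8301 \cdot 10^{9}$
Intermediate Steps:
$f{\left(R \right)} = \frac{1}{2126 + R}$ ($f{\left(R \right)} = \frac{1}{R + 2126} = \frac{1}{2126 + R}$)
$\frac{4947135}{\left(-541 - 898\right) 718} + \frac{1123531}{f{\left(2173 \right)}} = \frac{4947135}{\left(-541 - 898\right) 718} + \frac{1123531}{\frac{1}{2126 + 2173}} = \frac{4947135}{\left(-1439\right) 718} + \frac{1123531}{\frac{1}{4299}} = \frac{4947135}{-1033202} + 1123531 \frac{1}{\frac{1}{4299}} = 4947135 \left(- \frac{1}{1033202}\right) + 1123531 \cdot 4299 = - \frac{4947135}{1033202} + 4830059769 = \frac{4990427408503203}{1033202}$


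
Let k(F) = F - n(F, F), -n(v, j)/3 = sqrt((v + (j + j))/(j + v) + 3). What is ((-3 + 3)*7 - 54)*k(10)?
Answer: -540 - 243*sqrt(2) ≈ -883.65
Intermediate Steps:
n(v, j) = -3*sqrt(3 + (v + 2*j)/(j + v)) (n(v, j) = -3*sqrt((v + (j + j))/(j + v) + 3) = -3*sqrt((v + 2*j)/(j + v) + 3) = -3*sqrt(3 + (v + 2*j)/(j + v)))
k(F) = F + 9*sqrt(2)/2 (k(F) = F - (-3)*sqrt((4*F + 5*F)/(F + F)) = F - (-3)*sqrt((9*F)/((2*F))) = F - (-3)*sqrt((1/(2*F))*(9*F)) = F - (-3)*sqrt(9/2) = F - (-3)*3*sqrt(2)/2 = F - (-9)*sqrt(2)/2 = F + 9*sqrt(2)/2)
((-3 + 3)*7 - 54)*k(10) = ((-3 + 3)*7 - 54)*(10 + 9*sqrt(2)/2) = (0*7 - 54)*(10 + 9*sqrt(2)/2) = (0 - 54)*(10 + 9*sqrt(2)/2) = -54*(10 + 9*sqrt(2)/2) = -540 - 243*sqrt(2)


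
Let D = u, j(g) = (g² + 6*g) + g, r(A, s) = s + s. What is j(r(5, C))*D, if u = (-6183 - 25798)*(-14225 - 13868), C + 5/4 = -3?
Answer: 45820553883/4 ≈ 1.1455e+10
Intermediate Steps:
C = -17/4 (C = -5/4 - 3 = -17/4 ≈ -4.2500)
r(A, s) = 2*s
j(g) = g² + 7*g
u = 898442233 (u = -31981*(-28093) = 898442233)
D = 898442233
j(r(5, C))*D = ((2*(-17/4))*(7 + 2*(-17/4)))*898442233 = -17*(7 - 17/2)/2*898442233 = -17/2*(-3/2)*898442233 = (51/4)*898442233 = 45820553883/4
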